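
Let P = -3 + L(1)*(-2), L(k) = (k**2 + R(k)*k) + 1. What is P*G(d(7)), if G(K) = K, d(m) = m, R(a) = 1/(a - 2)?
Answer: -35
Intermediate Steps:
R(a) = 1/(-2 + a)
L(k) = 1 + k**2 + k/(-2 + k) (L(k) = (k**2 + k/(-2 + k)) + 1 = 1 + k**2 + k/(-2 + k))
P = -5 (P = -3 + ((1 + (1 + 1**2)*(-2 + 1))/(-2 + 1))*(-2) = -3 + ((1 + (1 + 1)*(-1))/(-1))*(-2) = -3 - (1 + 2*(-1))*(-2) = -3 - (1 - 2)*(-2) = -3 - 1*(-1)*(-2) = -3 + 1*(-2) = -3 - 2 = -5)
P*G(d(7)) = -5*7 = -35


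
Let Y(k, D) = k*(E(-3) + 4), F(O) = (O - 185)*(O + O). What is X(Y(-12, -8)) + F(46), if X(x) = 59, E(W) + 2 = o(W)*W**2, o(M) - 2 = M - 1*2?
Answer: -12729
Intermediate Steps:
o(M) = M (o(M) = 2 + (M - 1*2) = 2 + (M - 2) = 2 + (-2 + M) = M)
F(O) = 2*O*(-185 + O) (F(O) = (-185 + O)*(2*O) = 2*O*(-185 + O))
E(W) = -2 + W**3 (E(W) = -2 + W*W**2 = -2 + W**3)
Y(k, D) = -25*k (Y(k, D) = k*((-2 + (-3)**3) + 4) = k*((-2 - 27) + 4) = k*(-29 + 4) = k*(-25) = -25*k)
X(Y(-12, -8)) + F(46) = 59 + 2*46*(-185 + 46) = 59 + 2*46*(-139) = 59 - 12788 = -12729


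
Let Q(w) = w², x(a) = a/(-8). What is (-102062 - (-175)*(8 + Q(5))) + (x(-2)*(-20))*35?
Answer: -96462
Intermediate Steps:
x(a) = -a/8 (x(a) = a*(-⅛) = -a/8)
(-102062 - (-175)*(8 + Q(5))) + (x(-2)*(-20))*35 = (-102062 - (-175)*(8 + 5²)) + (-⅛*(-2)*(-20))*35 = (-102062 - (-175)*(8 + 25)) + ((¼)*(-20))*35 = (-102062 - (-175)*33) - 5*35 = (-102062 - 1*(-5775)) - 175 = (-102062 + 5775) - 175 = -96287 - 175 = -96462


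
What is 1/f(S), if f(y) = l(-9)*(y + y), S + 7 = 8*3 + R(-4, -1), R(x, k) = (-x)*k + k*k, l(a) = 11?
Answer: 1/308 ≈ 0.0032468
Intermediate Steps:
R(x, k) = k**2 - k*x (R(x, k) = -k*x + k**2 = k**2 - k*x)
S = 14 (S = -7 + (8*3 - (-1 - 1*(-4))) = -7 + (24 - (-1 + 4)) = -7 + (24 - 1*3) = -7 + (24 - 3) = -7 + 21 = 14)
f(y) = 22*y (f(y) = 11*(y + y) = 11*(2*y) = 22*y)
1/f(S) = 1/(22*14) = 1/308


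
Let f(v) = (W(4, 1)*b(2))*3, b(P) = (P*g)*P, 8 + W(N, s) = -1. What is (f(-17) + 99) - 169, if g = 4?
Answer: -502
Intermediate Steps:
W(N, s) = -9 (W(N, s) = -8 - 1 = -9)
b(P) = 4*P² (b(P) = (P*4)*P = (4*P)*P = 4*P²)
f(v) = -432 (f(v) = -36*2²*3 = -36*4*3 = -9*16*3 = -144*3 = -432)
(f(-17) + 99) - 169 = (-432 + 99) - 169 = -333 - 169 = -502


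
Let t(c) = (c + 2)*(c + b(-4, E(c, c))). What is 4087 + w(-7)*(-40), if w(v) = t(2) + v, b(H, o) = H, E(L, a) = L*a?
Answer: 4687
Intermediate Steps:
t(c) = (-4 + c)*(2 + c) (t(c) = (c + 2)*(c - 4) = (2 + c)*(-4 + c) = (-4 + c)*(2 + c))
w(v) = -8 + v (w(v) = (-8 + 2**2 - 2*2) + v = (-8 + 4 - 4) + v = -8 + v)
4087 + w(-7)*(-40) = 4087 + (-8 - 7)*(-40) = 4087 - 15*(-40) = 4087 + 600 = 4687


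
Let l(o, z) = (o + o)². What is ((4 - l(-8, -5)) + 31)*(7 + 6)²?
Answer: -37349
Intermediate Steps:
l(o, z) = 4*o² (l(o, z) = (2*o)² = 4*o²)
((4 - l(-8, -5)) + 31)*(7 + 6)² = ((4 - 4*(-8)²) + 31)*(7 + 6)² = ((4 - 4*64) + 31)*13² = ((4 - 1*256) + 31)*169 = ((4 - 256) + 31)*169 = (-252 + 31)*169 = -221*169 = -37349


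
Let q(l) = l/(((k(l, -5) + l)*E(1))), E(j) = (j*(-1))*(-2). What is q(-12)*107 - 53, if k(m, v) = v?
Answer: -259/17 ≈ -15.235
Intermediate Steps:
E(j) = 2*j (E(j) = -j*(-2) = 2*j)
q(l) = l/(-10 + 2*l) (q(l) = l/(((-5 + l)*(2*1))) = l/(((-5 + l)*2)) = l/(-10 + 2*l))
q(-12)*107 - 53 = ((1/2)*(-12)/(-5 - 12))*107 - 53 = ((1/2)*(-12)/(-17))*107 - 53 = ((1/2)*(-12)*(-1/17))*107 - 53 = (6/17)*107 - 53 = 642/17 - 53 = -259/17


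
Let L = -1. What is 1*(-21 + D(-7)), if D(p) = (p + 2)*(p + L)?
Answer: 19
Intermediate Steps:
D(p) = (-1 + p)*(2 + p) (D(p) = (p + 2)*(p - 1) = (2 + p)*(-1 + p) = (-1 + p)*(2 + p))
1*(-21 + D(-7)) = 1*(-21 + (-2 - 7 + (-7)²)) = 1*(-21 + (-2 - 7 + 49)) = 1*(-21 + 40) = 1*19 = 19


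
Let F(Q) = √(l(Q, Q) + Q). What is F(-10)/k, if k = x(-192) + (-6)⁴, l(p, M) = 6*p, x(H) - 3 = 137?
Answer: I*√70/1436 ≈ 0.0058263*I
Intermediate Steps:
x(H) = 140 (x(H) = 3 + 137 = 140)
k = 1436 (k = 140 + (-6)⁴ = 140 + 1296 = 1436)
F(Q) = √7*√Q (F(Q) = √(6*Q + Q) = √(7*Q) = √7*√Q)
F(-10)/k = (√7*√(-10))/1436 = (√7*(I*√10))*(1/1436) = (I*√70)*(1/1436) = I*√70/1436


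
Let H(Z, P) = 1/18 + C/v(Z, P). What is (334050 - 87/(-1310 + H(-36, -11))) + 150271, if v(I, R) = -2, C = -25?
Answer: 5655417100/11677 ≈ 4.8432e+5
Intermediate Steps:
H(Z, P) = 113/9 (H(Z, P) = 1/18 - 25/(-2) = 1*(1/18) - 25*(-½) = 1/18 + 25/2 = 113/9)
(334050 - 87/(-1310 + H(-36, -11))) + 150271 = (334050 - 87/(-1310 + 113/9)) + 150271 = (334050 - 87/(-11677/9)) + 150271 = (334050 - 9/11677*(-87)) + 150271 = (334050 + 783/11677) + 150271 = 3900702633/11677 + 150271 = 5655417100/11677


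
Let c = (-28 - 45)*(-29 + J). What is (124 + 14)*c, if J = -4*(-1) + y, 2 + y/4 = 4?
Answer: 171258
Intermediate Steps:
y = 8 (y = -8 + 4*4 = -8 + 16 = 8)
J = 12 (J = -4*(-1) + 8 = 4 + 8 = 12)
c = 1241 (c = (-28 - 45)*(-29 + 12) = -73*(-17) = 1241)
(124 + 14)*c = (124 + 14)*1241 = 138*1241 = 171258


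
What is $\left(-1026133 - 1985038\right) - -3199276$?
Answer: $188105$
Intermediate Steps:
$\left(-1026133 - 1985038\right) - -3199276 = \left(-1026133 - 1985038\right) + 3199276 = -3011171 + 3199276 = 188105$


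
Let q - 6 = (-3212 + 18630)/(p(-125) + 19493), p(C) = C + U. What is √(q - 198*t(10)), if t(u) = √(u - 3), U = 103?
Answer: √(2574922924 - 75065728518*√7)/19471 ≈ 22.739*I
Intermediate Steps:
p(C) = 103 + C (p(C) = C + 103 = 103 + C)
t(u) = √(-3 + u)
q = 132244/19471 (q = 6 + (-3212 + 18630)/((103 - 125) + 19493) = 6 + 15418/(-22 + 19493) = 6 + 15418/19471 = 132244/19471 ≈ 6.7918)
√(q - 198*t(10)) = √(132244/19471 - 198*√(-3 + 10)) = √(132244/19471 - 198*√7)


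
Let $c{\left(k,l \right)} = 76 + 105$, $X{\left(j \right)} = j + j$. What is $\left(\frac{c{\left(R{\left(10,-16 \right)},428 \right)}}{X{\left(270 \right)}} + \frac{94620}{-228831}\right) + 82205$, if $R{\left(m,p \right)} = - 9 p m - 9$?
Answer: $\frac{40795014439}{496260} \approx 82205.0$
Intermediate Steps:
$R{\left(m,p \right)} = -9 - 9 m p$ ($R{\left(m,p \right)} = - 9 m p - 9 = -9 - 9 m p$)
$X{\left(j \right)} = 2 j$
$c{\left(k,l \right)} = 181$
$\left(\frac{c{\left(R{\left(10,-16 \right)},428 \right)}}{X{\left(270 \right)}} + \frac{94620}{-228831}\right) + 82205 = \left(\frac{181}{2 \cdot 270} + \frac{94620}{-228831}\right) + 82205 = \left(\frac{181}{540} + 94620 \left(- \frac{1}{228831}\right)\right) + 82205 = \left(181 \cdot \frac{1}{540} - \frac{380}{919}\right) + 82205 = \left(\frac{181}{540} - \frac{380}{919}\right) + 82205 = - \frac{38861}{496260} + 82205 = \frac{40795014439}{496260}$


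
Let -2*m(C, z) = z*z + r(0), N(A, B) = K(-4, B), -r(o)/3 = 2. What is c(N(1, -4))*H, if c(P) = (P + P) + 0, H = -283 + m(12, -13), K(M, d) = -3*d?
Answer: -8748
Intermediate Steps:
r(o) = -6 (r(o) = -3*2 = -6)
N(A, B) = -3*B
m(C, z) = 3 - z²/2 (m(C, z) = -(z*z - 6)/2 = -(z² - 6)/2 = -(-6 + z²)/2 = 3 - z²/2)
H = -729/2 (H = -283 + (3 - ½*(-13)²) = -283 + (3 - ½*169) = -283 + (3 - 169/2) = -283 - 163/2 = -729/2 ≈ -364.50)
c(P) = 2*P (c(P) = 2*P + 0 = 2*P)
c(N(1, -4))*H = (2*(-3*(-4)))*(-729/2) = (2*12)*(-729/2) = 24*(-729/2) = -8748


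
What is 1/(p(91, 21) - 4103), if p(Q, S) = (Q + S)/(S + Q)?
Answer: -1/4102 ≈ -0.00024378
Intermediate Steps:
p(Q, S) = 1 (p(Q, S) = (Q + S)/(Q + S) = 1)
1/(p(91, 21) - 4103) = 1/(1 - 4103) = 1/(-4102) = -1/4102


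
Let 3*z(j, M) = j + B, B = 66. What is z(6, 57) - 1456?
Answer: -1432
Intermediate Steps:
z(j, M) = 22 + j/3 (z(j, M) = (j + 66)/3 = (66 + j)/3 = 22 + j/3)
z(6, 57) - 1456 = (22 + (1/3)*6) - 1456 = (22 + 2) - 1456 = 24 - 1456 = -1432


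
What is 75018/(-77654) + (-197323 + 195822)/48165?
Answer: -98152648/98426445 ≈ -0.99722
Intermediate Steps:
75018/(-77654) + (-197323 + 195822)/48165 = 75018*(-1/77654) - 1501*1/48165 = -37509/38827 - 79/2535 = -98152648/98426445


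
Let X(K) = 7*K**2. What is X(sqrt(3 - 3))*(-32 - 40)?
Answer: 0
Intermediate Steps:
X(sqrt(3 - 3))*(-32 - 40) = (7*(sqrt(3 - 3))**2)*(-32 - 40) = (7*(sqrt(0))**2)*(-72) = (7*0**2)*(-72) = (7*0)*(-72) = 0*(-72) = 0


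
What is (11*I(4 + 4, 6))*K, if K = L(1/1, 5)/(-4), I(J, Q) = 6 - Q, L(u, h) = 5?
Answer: 0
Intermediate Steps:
K = -5/4 (K = 5/(-4) = 5*(-1/4) = -5/4 ≈ -1.2500)
(11*I(4 + 4, 6))*K = (11*(6 - 1*6))*(-5/4) = (11*(6 - 6))*(-5/4) = (11*0)*(-5/4) = 0*(-5/4) = 0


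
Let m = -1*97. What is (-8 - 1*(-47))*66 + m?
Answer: 2477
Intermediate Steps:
m = -97
(-8 - 1*(-47))*66 + m = (-8 - 1*(-47))*66 - 97 = (-8 + 47)*66 - 97 = 39*66 - 97 = 2574 - 97 = 2477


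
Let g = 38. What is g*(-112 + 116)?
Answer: 152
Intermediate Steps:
g*(-112 + 116) = 38*(-112 + 116) = 38*4 = 152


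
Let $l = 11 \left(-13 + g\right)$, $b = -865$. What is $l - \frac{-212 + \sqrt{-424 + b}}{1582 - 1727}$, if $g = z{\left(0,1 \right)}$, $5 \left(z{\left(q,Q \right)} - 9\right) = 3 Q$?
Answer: $- \frac{1127}{29} + \frac{i \sqrt{1289}}{145} \approx -38.862 + 0.2476 i$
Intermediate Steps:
$z{\left(q,Q \right)} = 9 + \frac{3 Q}{5}$
$g = \frac{48}{5}$ ($g = 9 + \frac{3}{5} \cdot 1 = 9 + \frac{3}{5} = \frac{48}{5} \approx 9.6$)
$l = - \frac{187}{5}$ ($l = 11 \left(-13 + \frac{48}{5}\right) = 11 \left(- \frac{17}{5}\right) = - \frac{187}{5} \approx -37.4$)
$l - \frac{-212 + \sqrt{-424 + b}}{1582 - 1727} = - \frac{187}{5} - \frac{-212 + \sqrt{-424 - 865}}{1582 - 1727} = - \frac{187}{5} - \frac{-212 + \sqrt{-1289}}{-145} = - \frac{187}{5} - \left(-212 + i \sqrt{1289}\right) \left(- \frac{1}{145}\right) = - \frac{187}{5} - \left(\frac{212}{145} - \frac{i \sqrt{1289}}{145}\right) = - \frac{1127}{29} + \frac{i \sqrt{1289}}{145}$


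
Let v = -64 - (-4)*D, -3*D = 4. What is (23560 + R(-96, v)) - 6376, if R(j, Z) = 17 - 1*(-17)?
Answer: 17218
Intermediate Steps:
D = -4/3 (D = -1/3*4 = -4/3 ≈ -1.3333)
v = -208/3 (v = -64 - (-4)*(-4)/3 = -64 - 1*16/3 = -64 - 16/3 = -208/3 ≈ -69.333)
R(j, Z) = 34 (R(j, Z) = 17 + 17 = 34)
(23560 + R(-96, v)) - 6376 = (23560 + 34) - 6376 = 23594 - 6376 = 17218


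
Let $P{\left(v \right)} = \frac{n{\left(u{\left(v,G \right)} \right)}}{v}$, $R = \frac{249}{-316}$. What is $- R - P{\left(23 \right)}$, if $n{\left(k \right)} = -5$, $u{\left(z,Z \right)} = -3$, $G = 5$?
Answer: $\frac{7307}{7268} \approx 1.0054$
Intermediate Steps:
$R = - \frac{249}{316}$ ($R = 249 \left(- \frac{1}{316}\right) = - \frac{249}{316} \approx -0.78797$)
$P{\left(v \right)} = - \frac{5}{v}$
$- R - P{\left(23 \right)} = \left(-1\right) \left(- \frac{249}{316}\right) - - \frac{5}{23} = \frac{249}{316} - \left(-5\right) \frac{1}{23} = \frac{249}{316} - - \frac{5}{23} = \frac{249}{316} + \frac{5}{23} = \frac{7307}{7268}$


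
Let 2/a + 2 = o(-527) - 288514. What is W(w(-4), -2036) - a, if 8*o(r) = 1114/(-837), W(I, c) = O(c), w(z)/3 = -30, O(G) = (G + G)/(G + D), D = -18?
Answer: 1966685403292/992032832375 ≈ 1.9825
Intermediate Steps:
O(G) = 2*G/(-18 + G) (O(G) = (G + G)/(G - 18) = (2*G)/(-18 + G) = 2*G/(-18 + G))
w(z) = -90 (w(z) = 3*(-30) = -90)
W(I, c) = 2*c/(-18 + c)
o(r) = -557/3348 (o(r) = (1114/(-837))/8 = (1114*(-1/837))/8 = (⅛)*(-1114/837) = -557/3348)
a = -6696/965952125 (a = 2/(-2 + (-557/3348 - 288514)) = 2/(-2 - 965945429/3348) = 2/(-965952125/3348) = 2*(-3348/965952125) = -6696/965952125 ≈ -6.9320e-6)
W(w(-4), -2036) - a = 2*(-2036)/(-18 - 2036) - 1*(-6696/965952125) = 2*(-2036)/(-2054) + 6696/965952125 = 2*(-2036)*(-1/2054) + 6696/965952125 = 2036/1027 + 6696/965952125 = 1966685403292/992032832375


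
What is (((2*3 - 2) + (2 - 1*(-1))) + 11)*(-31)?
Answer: -558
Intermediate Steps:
(((2*3 - 2) + (2 - 1*(-1))) + 11)*(-31) = (((6 - 2) + (2 + 1)) + 11)*(-31) = ((4 + 3) + 11)*(-31) = (7 + 11)*(-31) = 18*(-31) = -558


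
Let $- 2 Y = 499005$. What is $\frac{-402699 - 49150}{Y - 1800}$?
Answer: $\frac{903698}{502605} \approx 1.798$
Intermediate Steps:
$Y = - \frac{499005}{2}$ ($Y = \left(- \frac{1}{2}\right) 499005 = - \frac{499005}{2} \approx -2.495 \cdot 10^{5}$)
$\frac{-402699 - 49150}{Y - 1800} = \frac{-402699 - 49150}{- \frac{499005}{2} - 1800} = - \frac{451849}{- \frac{502605}{2}} = \left(-451849\right) \left(- \frac{2}{502605}\right) = \frac{903698}{502605}$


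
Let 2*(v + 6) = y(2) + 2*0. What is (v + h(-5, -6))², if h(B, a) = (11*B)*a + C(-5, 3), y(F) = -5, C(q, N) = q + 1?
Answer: 403225/4 ≈ 1.0081e+5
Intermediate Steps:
C(q, N) = 1 + q
h(B, a) = -4 + 11*B*a (h(B, a) = (11*B)*a + (1 - 5) = 11*B*a - 4 = -4 + 11*B*a)
v = -17/2 (v = -6 + (-5 + 2*0)/2 = -6 + (-5 + 0)/2 = -6 + (½)*(-5) = -6 - 5/2 = -17/2 ≈ -8.5000)
(v + h(-5, -6))² = (-17/2 + (-4 + 11*(-5)*(-6)))² = (-17/2 + (-4 + 330))² = (-17/2 + 326)² = (635/2)² = 403225/4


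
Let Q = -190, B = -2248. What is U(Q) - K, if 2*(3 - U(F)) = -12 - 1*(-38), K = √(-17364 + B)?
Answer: -10 - 2*I*√4903 ≈ -10.0 - 140.04*I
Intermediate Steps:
K = 2*I*√4903 (K = √(-17364 - 2248) = √(-19612) = 2*I*√4903 ≈ 140.04*I)
U(F) = -10 (U(F) = 3 - (-12 - 1*(-38))/2 = 3 - (-12 + 38)/2 = 3 - ½*26 = 3 - 13 = -10)
U(Q) - K = -10 - 2*I*√4903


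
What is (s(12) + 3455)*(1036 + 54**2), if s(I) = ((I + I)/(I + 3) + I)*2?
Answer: 68808272/5 ≈ 1.3762e+7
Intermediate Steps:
s(I) = 2*I + 4*I/(3 + I) (s(I) = ((2*I)/(3 + I) + I)*2 = (2*I/(3 + I) + I)*2 = (I + 2*I/(3 + I))*2 = 2*I + 4*I/(3 + I))
(s(12) + 3455)*(1036 + 54**2) = (2*12*(5 + 12)/(3 + 12) + 3455)*(1036 + 54**2) = (2*12*17/15 + 3455)*(1036 + 2916) = (2*12*(1/15)*17 + 3455)*3952 = (136/5 + 3455)*3952 = (17411/5)*3952 = 68808272/5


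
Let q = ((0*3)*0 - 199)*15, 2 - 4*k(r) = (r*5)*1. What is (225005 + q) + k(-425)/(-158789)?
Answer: 141017332993/635156 ≈ 2.2202e+5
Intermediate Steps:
k(r) = ½ - 5*r/4 (k(r) = ½ - r*5/4 = ½ - 5*r/4)
q = -2985 (q = (0*0 - 199)*15 = (0 - 199)*15 = -199*15 = -2985)
(225005 + q) + k(-425)/(-158789) = (225005 - 2985) + (½ - 5/4*(-425))/(-158789) = 222020 + (½ + 2125/4)*(-1/158789) = 222020 + (2127/4)*(-1/158789) = 222020 - 2127/635156 = 141017332993/635156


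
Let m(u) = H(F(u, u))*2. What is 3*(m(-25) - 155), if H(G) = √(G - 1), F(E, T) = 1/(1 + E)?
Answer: -465 + 5*I*√6/2 ≈ -465.0 + 6.1237*I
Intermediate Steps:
H(G) = √(-1 + G)
m(u) = 2*√(-1 + 1/(1 + u)) (m(u) = √(-1 + 1/(1 + u))*2 = 2*√(-1 + 1/(1 + u)))
3*(m(-25) - 155) = 3*(2*√(-1*(-25)/(1 - 25)) - 155) = 3*(2*√(-1*(-25)/(-24)) - 155) = 3*(2*√(-1*(-25)*(-1/24)) - 155) = 3*(2*√(-25/24) - 155) = 3*(2*(5*I*√6/12) - 155) = 3*(5*I*√6/6 - 155) = 3*(-155 + 5*I*√6/6) = -465 + 5*I*√6/2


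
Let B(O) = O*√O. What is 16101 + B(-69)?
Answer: 16101 - 69*I*√69 ≈ 16101.0 - 573.16*I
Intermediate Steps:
B(O) = O^(3/2)
16101 + B(-69) = 16101 + (-69)^(3/2) = 16101 - 69*I*√69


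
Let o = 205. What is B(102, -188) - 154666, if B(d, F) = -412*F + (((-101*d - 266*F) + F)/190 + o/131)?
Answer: -958270546/12445 ≈ -77001.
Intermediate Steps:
B(d, F) = 205/131 - 15709*F/38 - 101*d/190 (B(d, F) = -412*F + (((-101*d - 266*F) + F)/190 + 205/131) = -412*F + (((-266*F - 101*d) + F)*(1/190) + 205*(1/131)) = -412*F + ((-265*F - 101*d)*(1/190) + 205/131) = -412*F + ((-101*d/190 - 53*F/38) + 205/131) = -412*F + (205/131 - 101*d/190 - 53*F/38) = 205/131 - 15709*F/38 - 101*d/190)
B(102, -188) - 154666 = (205/131 - 15709/38*(-188) - 101/190*102) - 154666 = (205/131 + 1476646/19 - 5151/95) - 154666 = 966547824/12445 - 154666 = -958270546/12445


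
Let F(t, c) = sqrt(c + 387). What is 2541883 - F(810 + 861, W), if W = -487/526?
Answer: 2541883 - 5*sqrt(4272698)/526 ≈ 2.5419e+6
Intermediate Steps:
W = -487/526 (W = -487*1/526 = -487/526 ≈ -0.92586)
F(t, c) = sqrt(387 + c)
2541883 - F(810 + 861, W) = 2541883 - sqrt(387 - 487/526) = 2541883 - sqrt(203075/526) = 2541883 - 5*sqrt(4272698)/526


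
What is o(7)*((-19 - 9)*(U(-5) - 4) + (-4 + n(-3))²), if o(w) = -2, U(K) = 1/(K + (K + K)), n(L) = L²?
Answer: -4166/15 ≈ -277.73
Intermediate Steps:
U(K) = 1/(3*K) (U(K) = 1/(K + 2*K) = 1/(3*K))
o(7)*((-19 - 9)*(U(-5) - 4) + (-4 + n(-3))²) = -2*((-19 - 9)*((⅓)/(-5) - 4) + (-4 + (-3)²)²) = -2*(-28*((⅓)*(-⅕) - 4) + (-4 + 9)²) = -2*(-28*(-1/15 - 4) + 5²) = -2*(-28*(-61/15) + 25) = -2*(1708/15 + 25) = -2*2083/15 = -4166/15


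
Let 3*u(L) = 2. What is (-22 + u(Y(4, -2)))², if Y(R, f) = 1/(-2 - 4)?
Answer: 4096/9 ≈ 455.11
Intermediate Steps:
Y(R, f) = -⅙ (Y(R, f) = 1/(-6) = -⅙)
u(L) = ⅔ (u(L) = (⅓)*2 = ⅔)
(-22 + u(Y(4, -2)))² = (-22 + ⅔)² = (-64/3)² = 4096/9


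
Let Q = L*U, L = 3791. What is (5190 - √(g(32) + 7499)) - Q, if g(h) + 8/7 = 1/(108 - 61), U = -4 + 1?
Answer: 16563 - √811577858/329 ≈ 16476.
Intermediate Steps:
U = -3
g(h) = -369/329 (g(h) = -8/7 + 1/(108 - 61) = -8/7 + 1/47 = -369/329)
Q = -11373 (Q = 3791*(-3) = -11373)
(5190 - √(g(32) + 7499)) - Q = (5190 - √(-369/329 + 7499)) - 1*(-11373) = (5190 - √(2466802/329)) + 11373 = (5190 - √811577858/329) + 11373 = 16563 - √811577858/329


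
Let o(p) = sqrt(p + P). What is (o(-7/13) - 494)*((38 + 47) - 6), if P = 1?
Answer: -39026 + 79*sqrt(78)/13 ≈ -38972.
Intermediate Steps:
o(p) = sqrt(1 + p) (o(p) = sqrt(p + 1) = sqrt(1 + p))
(o(-7/13) - 494)*((38 + 47) - 6) = (sqrt(1 - 7/13) - 494)*((38 + 47) - 6) = (sqrt(1 - 7*1/13) - 494)*(85 - 6) = (sqrt(1 - 7/13) - 494)*79 = (sqrt(6/13) - 494)*79 = (sqrt(78)/13 - 494)*79 = (-494 + sqrt(78)/13)*79 = -39026 + 79*sqrt(78)/13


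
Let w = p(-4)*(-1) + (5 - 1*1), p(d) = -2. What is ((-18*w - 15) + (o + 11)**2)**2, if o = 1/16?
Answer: 25281/65536 ≈ 0.38576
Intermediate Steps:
o = 1/16 ≈ 0.062500
w = 6 (w = -2*(-1) + (5 - 1*1) = 2 + (5 - 1) = 2 + 4 = 6)
((-18*w - 15) + (o + 11)**2)**2 = ((-18*6 - 15) + (1/16 + 11)**2)**2 = ((-108 - 15) + (177/16)**2)**2 = (-123 + 31329/256)**2 = (-159/256)**2 = 25281/65536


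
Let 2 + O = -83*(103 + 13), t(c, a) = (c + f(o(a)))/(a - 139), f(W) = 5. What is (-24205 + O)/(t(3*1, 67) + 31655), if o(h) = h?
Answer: -304515/284894 ≈ -1.0689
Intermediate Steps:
t(c, a) = (5 + c)/(-139 + a) (t(c, a) = (c + 5)/(a - 139) = (5 + c)/(-139 + a))
O = -9630 (O = -2 - 83*(103 + 13) = -2 - 83*116 = -2 - 9628 = -9630)
(-24205 + O)/(t(3*1, 67) + 31655) = (-24205 - 9630)/((5 + 3*1)/(-139 + 67) + 31655) = -33835/((5 + 3)/(-72) + 31655) = -33835/(-1/72*8 + 31655) = -33835/(-⅑ + 31655) = -33835/284894/9 = -33835*9/284894 = -304515/284894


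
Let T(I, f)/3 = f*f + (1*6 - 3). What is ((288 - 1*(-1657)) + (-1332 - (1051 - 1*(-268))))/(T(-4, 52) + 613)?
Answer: -353/4367 ≈ -0.080834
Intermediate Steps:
T(I, f) = 9 + 3*f² (T(I, f) = 3*(f*f + (1*6 - 3)) = 3*(f² + (6 - 3)) = 3*(f² + 3) = 3*(3 + f²) = 9 + 3*f²)
((288 - 1*(-1657)) + (-1332 - (1051 - 1*(-268))))/(T(-4, 52) + 613) = ((288 - 1*(-1657)) + (-1332 - (1051 - 1*(-268))))/((9 + 3*52²) + 613) = ((288 + 1657) + (-1332 - (1051 + 268)))/((9 + 3*2704) + 613) = (1945 + (-1332 - 1*1319))/((9 + 8112) + 613) = (1945 + (-1332 - 1319))/(8121 + 613) = (1945 - 2651)/8734 = -706*1/8734 = -353/4367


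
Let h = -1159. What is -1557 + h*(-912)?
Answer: 1055451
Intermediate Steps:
-1557 + h*(-912) = -1557 - 1159*(-912) = -1557 + 1057008 = 1055451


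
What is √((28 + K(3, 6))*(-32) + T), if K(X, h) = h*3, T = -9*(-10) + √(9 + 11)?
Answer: √(-1382 + 2*√5) ≈ 37.115*I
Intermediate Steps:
T = 90 + 2*√5 (T = 90 + √20 = 90 + 2*√5 ≈ 94.472)
K(X, h) = 3*h
√((28 + K(3, 6))*(-32) + T) = √((28 + 3*6)*(-32) + (90 + 2*√5)) = √((28 + 18)*(-32) + (90 + 2*√5)) = √(46*(-32) + (90 + 2*√5)) = √(-1472 + (90 + 2*√5)) = √(-1382 + 2*√5)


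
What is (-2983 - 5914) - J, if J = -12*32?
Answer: -8513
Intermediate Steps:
J = -384
(-2983 - 5914) - J = (-2983 - 5914) - 1*(-384) = -8897 + 384 = -8513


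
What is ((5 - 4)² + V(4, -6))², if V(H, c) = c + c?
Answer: 121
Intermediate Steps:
V(H, c) = 2*c
((5 - 4)² + V(4, -6))² = ((5 - 4)² + 2*(-6))² = (1² - 12)² = (1 - 12)² = (-11)² = 121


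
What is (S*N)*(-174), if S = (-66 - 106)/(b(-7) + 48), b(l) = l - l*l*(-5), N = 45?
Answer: 673380/143 ≈ 4709.0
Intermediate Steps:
b(l) = l + 5*l**2 (b(l) = l - l**2*(-5) = l - (-5)*l**2 = l + 5*l**2)
S = -86/143 (S = (-66 - 106)/(-7*(1 + 5*(-7)) + 48) = -172/(-7*(1 - 35) + 48) = -172/(-7*(-34) + 48) = -172/(238 + 48) = -172/286 = -172*1/286 = -86/143 ≈ -0.60140)
(S*N)*(-174) = -86/143*45*(-174) = -3870/143*(-174) = 673380/143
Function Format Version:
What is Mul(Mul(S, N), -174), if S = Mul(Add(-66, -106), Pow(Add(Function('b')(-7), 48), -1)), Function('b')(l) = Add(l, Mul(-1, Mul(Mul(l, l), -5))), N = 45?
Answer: Rational(673380, 143) ≈ 4709.0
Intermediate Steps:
Function('b')(l) = Add(l, Mul(5, Pow(l, 2))) (Function('b')(l) = Add(l, Mul(-1, Mul(Pow(l, 2), -5))) = Add(l, Mul(-1, Mul(-5, Pow(l, 2)))) = Add(l, Mul(5, Pow(l, 2))))
S = Rational(-86, 143) (S = Mul(Add(-66, -106), Pow(Add(Mul(-7, Add(1, Mul(5, -7))), 48), -1)) = Mul(-172, Pow(Add(Mul(-7, Add(1, -35)), 48), -1)) = Mul(-172, Pow(Add(Mul(-7, -34), 48), -1)) = Mul(-172, Pow(Add(238, 48), -1)) = Mul(-172, Pow(286, -1)) = Mul(-172, Rational(1, 286)) = Rational(-86, 143) ≈ -0.60140)
Mul(Mul(S, N), -174) = Mul(Mul(Rational(-86, 143), 45), -174) = Mul(Rational(-3870, 143), -174) = Rational(673380, 143)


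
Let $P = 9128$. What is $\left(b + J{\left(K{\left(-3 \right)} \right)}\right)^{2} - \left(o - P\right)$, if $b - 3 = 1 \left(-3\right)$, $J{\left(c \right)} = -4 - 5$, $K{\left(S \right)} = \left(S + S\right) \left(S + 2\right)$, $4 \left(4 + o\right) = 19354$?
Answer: $\frac{8749}{2} \approx 4374.5$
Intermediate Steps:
$o = \frac{9669}{2}$ ($o = -4 + \frac{1}{4} \cdot 19354 = -4 + \frac{9677}{2} = \frac{9669}{2} \approx 4834.5$)
$K{\left(S \right)} = 2 S \left(2 + S\right)$
$J{\left(c \right)} = -9$
$b = 0$ ($b = 3 + 1 \left(-3\right) = 3 - 3 = 0$)
$\left(b + J{\left(K{\left(-3 \right)} \right)}\right)^{2} - \left(o - P\right) = \left(0 - 9\right)^{2} - \left(\frac{9669}{2} - 9128\right) = \left(-9\right)^{2} - \left(\frac{9669}{2} - 9128\right) = 81 - - \frac{8587}{2} = 81 + \frac{8587}{2} = \frac{8749}{2}$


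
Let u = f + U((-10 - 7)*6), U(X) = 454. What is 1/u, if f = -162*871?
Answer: -1/140648 ≈ -7.1099e-6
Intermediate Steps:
f = -141102
u = -140648 (u = -141102 + 454 = -140648)
1/u = 1/(-140648) = -1/140648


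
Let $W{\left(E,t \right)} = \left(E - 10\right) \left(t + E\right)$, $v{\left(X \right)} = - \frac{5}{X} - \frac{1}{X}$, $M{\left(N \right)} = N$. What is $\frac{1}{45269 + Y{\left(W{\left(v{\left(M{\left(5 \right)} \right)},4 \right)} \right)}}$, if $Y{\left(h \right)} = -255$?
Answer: $\frac{1}{45014} \approx 2.2215 \cdot 10^{-5}$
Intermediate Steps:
$v{\left(X \right)} = - \frac{6}{X}$
$W{\left(E,t \right)} = \left(-10 + E\right) \left(E + t\right)$
$\frac{1}{45269 + Y{\left(W{\left(v{\left(M{\left(5 \right)} \right)},4 \right)} \right)}} = \frac{1}{45269 - 255} = \frac{1}{45014}$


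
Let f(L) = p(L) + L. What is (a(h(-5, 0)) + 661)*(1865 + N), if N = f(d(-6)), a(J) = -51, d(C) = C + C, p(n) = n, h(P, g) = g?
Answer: 1123010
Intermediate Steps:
d(C) = 2*C
f(L) = 2*L (f(L) = L + L = 2*L)
N = -24 (N = 2*(2*(-6)) = 2*(-12) = -24)
(a(h(-5, 0)) + 661)*(1865 + N) = (-51 + 661)*(1865 - 24) = 610*1841 = 1123010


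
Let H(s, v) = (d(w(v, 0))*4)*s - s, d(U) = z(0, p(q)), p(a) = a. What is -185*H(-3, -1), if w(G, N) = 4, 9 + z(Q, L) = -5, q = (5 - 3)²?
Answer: -31635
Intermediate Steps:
q = 4 (q = 2² = 4)
z(Q, L) = -14 (z(Q, L) = -9 - 5 = -14)
d(U) = -14
H(s, v) = -57*s (H(s, v) = (-14*4)*s - s = -56*s - s = -57*s)
-185*H(-3, -1) = -(-10545)*(-3) = -185*171 = -31635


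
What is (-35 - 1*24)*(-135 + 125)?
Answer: 590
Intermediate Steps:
(-35 - 1*24)*(-135 + 125) = (-35 - 24)*(-10) = -59*(-10) = 590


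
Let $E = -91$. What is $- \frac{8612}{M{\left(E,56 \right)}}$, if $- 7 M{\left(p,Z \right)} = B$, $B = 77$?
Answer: $\frac{8612}{11} \approx 782.91$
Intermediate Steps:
$M{\left(p,Z \right)} = -11$ ($M{\left(p,Z \right)} = \left(- \frac{1}{7}\right) 77 = -11$)
$- \frac{8612}{M{\left(E,56 \right)}} = - \frac{8612}{-11} = \left(-8612\right) \left(- \frac{1}{11}\right) = \frac{8612}{11}$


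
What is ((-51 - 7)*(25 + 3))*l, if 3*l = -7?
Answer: 11368/3 ≈ 3789.3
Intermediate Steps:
l = -7/3 (l = (⅓)*(-7) = -7/3 ≈ -2.3333)
((-51 - 7)*(25 + 3))*l = ((-51 - 7)*(25 + 3))*(-7/3) = -58*28*(-7/3) = -1624*(-7/3) = 11368/3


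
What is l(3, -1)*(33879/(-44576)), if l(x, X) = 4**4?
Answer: -271032/1393 ≈ -194.57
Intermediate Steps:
l(x, X) = 256
l(3, -1)*(33879/(-44576)) = 256*(33879/(-44576)) = 256*(33879*(-1/44576)) = 256*(-33879/44576) = -271032/1393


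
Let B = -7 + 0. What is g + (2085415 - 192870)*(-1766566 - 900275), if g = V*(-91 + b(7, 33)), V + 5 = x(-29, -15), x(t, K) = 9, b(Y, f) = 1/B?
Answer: -35329816204967/7 ≈ -5.0471e+12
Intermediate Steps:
B = -7
b(Y, f) = -⅐ (b(Y, f) = 1/(-7) = -⅐)
V = 4 (V = -5 + 9 = 4)
g = -2552/7 (g = 4*(-91 - ⅐) = 4*(-638/7) = -2552/7 ≈ -364.57)
g + (2085415 - 192870)*(-1766566 - 900275) = -2552/7 + (2085415 - 192870)*(-1766566 - 900275) = -2552/7 + 1892545*(-2666841) = -2552/7 - 5047116600345 = -35329816204967/7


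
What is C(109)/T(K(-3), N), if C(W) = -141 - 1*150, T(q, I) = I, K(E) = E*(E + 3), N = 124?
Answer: -291/124 ≈ -2.3468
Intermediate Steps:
K(E) = E*(3 + E)
C(W) = -291 (C(W) = -141 - 150 = -291)
C(109)/T(K(-3), N) = -291/124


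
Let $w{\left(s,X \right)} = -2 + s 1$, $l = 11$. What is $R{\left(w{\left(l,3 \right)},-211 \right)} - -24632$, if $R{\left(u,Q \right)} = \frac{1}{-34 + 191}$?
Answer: $\frac{3867225}{157} \approx 24632.0$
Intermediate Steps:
$w{\left(s,X \right)} = -2 + s$
$R{\left(u,Q \right)} = \frac{1}{157}$
$R{\left(w{\left(l,3 \right)},-211 \right)} - -24632 = \frac{1}{157} - -24632 = \frac{1}{157} + 24632 = \frac{3867225}{157}$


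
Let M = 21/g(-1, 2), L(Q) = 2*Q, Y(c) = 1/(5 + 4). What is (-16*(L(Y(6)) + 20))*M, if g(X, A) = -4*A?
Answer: 2548/3 ≈ 849.33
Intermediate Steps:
Y(c) = ⅑ (Y(c) = 1/9 = ⅑)
M = -21/8 (M = 21/((-4*2)) = 21/(-8) = 21*(-⅛) = -21/8 ≈ -2.6250)
(-16*(L(Y(6)) + 20))*M = -16*(2*(⅑) + 20)*(-21/8) = -16*(2/9 + 20)*(-21/8) = -16*182/9*(-21/8) = -2912/9*(-21/8) = 2548/3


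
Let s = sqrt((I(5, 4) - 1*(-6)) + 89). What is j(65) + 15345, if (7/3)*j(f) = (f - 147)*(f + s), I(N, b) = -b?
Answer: 91425/7 - 246*sqrt(91)/7 ≈ 12725.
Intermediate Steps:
s = sqrt(91) (s = sqrt((-1*4 - 1*(-6)) + 89) = sqrt((-4 + 6) + 89) = sqrt(2 + 89) = sqrt(91) ≈ 9.5394)
j(f) = 3*(-147 + f)*(f + sqrt(91))/7 (j(f) = 3*((f - 147)*(f + sqrt(91)))/7 = 3*((-147 + f)*(f + sqrt(91)))/7 = 3*(-147 + f)*(f + sqrt(91))/7)
j(65) + 15345 = (-63*65 - 63*sqrt(91) + (3/7)*65**2 + (3/7)*65*sqrt(91)) + 15345 = (-4095 - 63*sqrt(91) + (3/7)*4225 + 195*sqrt(91)/7) + 15345 = (-4095 - 63*sqrt(91) + 12675/7 + 195*sqrt(91)/7) + 15345 = (-15990/7 - 246*sqrt(91)/7) + 15345 = 91425/7 - 246*sqrt(91)/7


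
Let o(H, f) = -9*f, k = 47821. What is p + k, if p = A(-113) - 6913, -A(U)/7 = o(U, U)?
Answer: 33789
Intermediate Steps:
A(U) = 63*U (A(U) = -(-63)*U = 63*U)
p = -14032 (p = 63*(-113) - 6913 = -7119 - 6913 = -14032)
p + k = -14032 + 47821 = 33789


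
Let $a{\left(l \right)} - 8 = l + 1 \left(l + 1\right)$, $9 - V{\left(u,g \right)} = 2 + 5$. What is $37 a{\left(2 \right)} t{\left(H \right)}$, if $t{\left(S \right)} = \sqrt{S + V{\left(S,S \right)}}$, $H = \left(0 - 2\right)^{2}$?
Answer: $481 \sqrt{6} \approx 1178.2$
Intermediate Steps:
$V{\left(u,g \right)} = 2$ ($V{\left(u,g \right)} = 9 - \left(2 + 5\right) = 9 - 7 = 2$)
$H = 4$ ($H = \left(-2\right)^{2} = 4$)
$a{\left(l \right)} = 9 + 2 l$ ($a{\left(l \right)} = 8 + \left(l + 1 \left(l + 1\right)\right) = 8 + \left(l + 1 \left(1 + l\right)\right) = 8 + \left(l + \left(1 + l\right)\right) = 8 + \left(1 + 2 l\right) = 9 + 2 l$)
$t{\left(S \right)} = \sqrt{2 + S}$ ($t{\left(S \right)} = \sqrt{S + 2} = \sqrt{2 + S}$)
$37 a{\left(2 \right)} t{\left(H \right)} = 37 \left(9 + 2 \cdot 2\right) \sqrt{2 + 4} = 37 \left(9 + 4\right) \sqrt{6} = 37 \cdot 13 \sqrt{6} = 481 \sqrt{6}$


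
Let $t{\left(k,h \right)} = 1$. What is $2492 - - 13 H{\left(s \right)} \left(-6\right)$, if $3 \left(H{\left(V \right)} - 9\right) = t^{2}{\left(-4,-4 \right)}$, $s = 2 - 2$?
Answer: $1764$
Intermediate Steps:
$s = 0$ ($s = 2 - 2 = 0$)
$H{\left(V \right)} = \frac{28}{3}$ ($H{\left(V \right)} = 9 + \frac{1^{2}}{3} = 9 + \frac{1}{3} \cdot 1 = 9 + \frac{1}{3} = \frac{28}{3}$)
$2492 - - 13 H{\left(s \right)} \left(-6\right) = 2492 - \left(-13\right) \frac{28}{3} \left(-6\right) = 2492 - \left(- \frac{364}{3}\right) \left(-6\right) = 2492 - 728 = 1764$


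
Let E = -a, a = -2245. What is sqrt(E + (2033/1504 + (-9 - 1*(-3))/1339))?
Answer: sqrt(569395113393678)/503464 ≈ 47.396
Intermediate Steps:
E = 2245 (E = -1*(-2245) = 2245)
sqrt(E + (2033/1504 + (-9 - 1*(-3))/1339)) = sqrt(2245 + (2033/1504 + (-9 - 1*(-3))/1339)) = sqrt(2245 + (2033*(1/1504) + (-9 + 3)*(1/1339))) = sqrt(2245 + (2033/1504 - 6*1/1339)) = sqrt(2245 + (2033/1504 - 6/1339)) = sqrt(2245 + 2713163/2013856) = sqrt(4523819883/2013856) = sqrt(569395113393678)/503464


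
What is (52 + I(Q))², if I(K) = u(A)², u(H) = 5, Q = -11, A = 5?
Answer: 5929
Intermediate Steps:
I(K) = 25 (I(K) = 5² = 25)
(52 + I(Q))² = (52 + 25)² = 77² = 5929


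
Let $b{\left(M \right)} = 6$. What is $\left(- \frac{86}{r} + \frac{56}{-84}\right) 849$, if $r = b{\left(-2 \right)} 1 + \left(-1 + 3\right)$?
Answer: $- \frac{38771}{4} \approx -9692.8$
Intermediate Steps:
$r = 8$ ($r = 6 \cdot 1 + \left(-1 + 3\right) = 6 + 2 = 8$)
$\left(- \frac{86}{r} + \frac{56}{-84}\right) 849 = \left(- \frac{86}{8} + \frac{56}{-84}\right) 849 = \left(\left(-86\right) \frac{1}{8} + 56 \left(- \frac{1}{84}\right)\right) 849 = \left(- \frac{43}{4} - \frac{2}{3}\right) 849 = \left(- \frac{137}{12}\right) 849 = - \frac{38771}{4}$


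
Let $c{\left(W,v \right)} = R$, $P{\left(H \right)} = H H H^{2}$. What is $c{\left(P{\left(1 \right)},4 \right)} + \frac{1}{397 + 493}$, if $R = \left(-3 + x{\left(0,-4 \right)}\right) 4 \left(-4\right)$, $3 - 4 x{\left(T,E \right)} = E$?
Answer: $\frac{17801}{890} \approx 20.001$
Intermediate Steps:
$P{\left(H \right)} = H^{4}$ ($P{\left(H \right)} = H^{2} H^{2} = H^{4}$)
$x{\left(T,E \right)} = \frac{3}{4} - \frac{E}{4}$
$R = 20$ ($R = \left(-3 + \left(\frac{3}{4} - -1\right)\right) 4 \left(-4\right) = \left(-3 + \left(\frac{3}{4} + 1\right)\right) 4 \left(-4\right) = \left(-3 + \frac{7}{4}\right) 4 \left(-4\right) = \left(- \frac{5}{4}\right) 4 \left(-4\right) = \left(-5\right) \left(-4\right) = 20$)
$c{\left(W,v \right)} = 20$
$c{\left(P{\left(1 \right)},4 \right)} + \frac{1}{397 + 493} = 20 + \frac{1}{397 + 493} = 20 + \frac{1}{890} = \frac{17801}{890}$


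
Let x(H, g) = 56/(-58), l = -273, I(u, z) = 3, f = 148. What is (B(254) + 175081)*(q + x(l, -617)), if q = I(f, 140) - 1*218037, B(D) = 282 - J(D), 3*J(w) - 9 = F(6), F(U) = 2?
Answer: -3326398559092/87 ≈ -3.8234e+10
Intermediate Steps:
J(w) = 11/3 (J(w) = 3 + (⅓)*2 = 3 + ⅔ = 11/3)
x(H, g) = -28/29 (x(H, g) = 56*(-1/58) = -28/29)
B(D) = 835/3 (B(D) = 282 - 1*11/3 = 282 - 11/3 = 835/3)
q = -218034 (q = 3 - 1*218037 = 3 - 218037 = -218034)
(B(254) + 175081)*(q + x(l, -617)) = (835/3 + 175081)*(-218034 - 28/29) = (526078/3)*(-6323014/29) = -3326398559092/87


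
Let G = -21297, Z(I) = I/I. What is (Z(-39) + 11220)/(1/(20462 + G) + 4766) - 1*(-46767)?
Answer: 186123743638/3979609 ≈ 46769.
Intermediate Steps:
Z(I) = 1
(Z(-39) + 11220)/(1/(20462 + G) + 4766) - 1*(-46767) = (1 + 11220)/(1/(20462 - 21297) + 4766) - 1*(-46767) = 11221/(1/(-835) + 4766) + 46767 = 11221/(-1/835 + 4766) + 46767 = 11221/(3979609/835) + 46767 = 11221*(835/3979609) + 46767 = 9369535/3979609 + 46767 = 186123743638/3979609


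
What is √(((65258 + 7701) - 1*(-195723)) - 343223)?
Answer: I*√74541 ≈ 273.02*I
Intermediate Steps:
√(((65258 + 7701) - 1*(-195723)) - 343223) = √((72959 + 195723) - 343223) = √(268682 - 343223) = √(-74541) = I*√74541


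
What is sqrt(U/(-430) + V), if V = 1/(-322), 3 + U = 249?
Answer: I*sqrt(2756807830)/69230 ≈ 0.75842*I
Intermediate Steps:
U = 246 (U = -3 + 249 = 246)
V = -1/322 ≈ -0.0031056
sqrt(U/(-430) + V) = sqrt(246/(-430) - 1/322) = sqrt(246*(-1/430) - 1/322) = sqrt(-123/215 - 1/322) = sqrt(-39821/69230) = I*sqrt(2756807830)/69230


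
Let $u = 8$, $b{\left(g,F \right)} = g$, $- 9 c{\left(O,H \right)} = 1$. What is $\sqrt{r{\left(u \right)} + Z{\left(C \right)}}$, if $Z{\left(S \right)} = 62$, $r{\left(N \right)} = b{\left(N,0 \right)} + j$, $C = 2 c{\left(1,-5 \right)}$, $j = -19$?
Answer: $\sqrt{51} \approx 7.1414$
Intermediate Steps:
$c{\left(O,H \right)} = - \frac{1}{9}$ ($c{\left(O,H \right)} = \left(- \frac{1}{9}\right) 1 = - \frac{1}{9}$)
$C = - \frac{2}{9}$ ($C = 2 \left(- \frac{1}{9}\right) = - \frac{2}{9} \approx -0.22222$)
$r{\left(N \right)} = -19 + N$ ($r{\left(N \right)} = N - 19 = -19 + N$)
$\sqrt{r{\left(u \right)} + Z{\left(C \right)}} = \sqrt{\left(-19 + 8\right) + 62} = \sqrt{-11 + 62} = \sqrt{51}$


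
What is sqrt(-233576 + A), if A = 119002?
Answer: I*sqrt(114574) ≈ 338.49*I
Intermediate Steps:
sqrt(-233576 + A) = sqrt(-233576 + 119002) = sqrt(-114574) = I*sqrt(114574)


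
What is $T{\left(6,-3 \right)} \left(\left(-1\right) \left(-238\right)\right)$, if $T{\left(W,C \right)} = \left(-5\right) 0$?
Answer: $0$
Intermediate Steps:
$T{\left(W,C \right)} = 0$
$T{\left(6,-3 \right)} \left(\left(-1\right) \left(-238\right)\right) = 0 \left(\left(-1\right) \left(-238\right)\right) = 0 \cdot 238 = 0$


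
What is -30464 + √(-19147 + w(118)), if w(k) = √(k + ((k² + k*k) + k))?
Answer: -30464 + I*√(19147 - 2*√7021) ≈ -30464.0 + 137.77*I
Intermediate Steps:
w(k) = √(2*k + 2*k²) (w(k) = √(k + ((k² + k²) + k)) = √(k + (2*k² + k)) = √(k + (k + 2*k²)) = √(2*k + 2*k²))
-30464 + √(-19147 + w(118)) = -30464 + √(-19147 + √2*√(118*(1 + 118))) = -30464 + √(-19147 + √2*√(118*119)) = -30464 + √(-19147 + √2*√14042) = -30464 + √(-19147 + 2*√7021)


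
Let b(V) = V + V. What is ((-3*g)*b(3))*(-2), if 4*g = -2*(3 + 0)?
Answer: -54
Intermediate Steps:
b(V) = 2*V
g = -3/2 (g = (-2*(3 + 0))/4 = (-2*3)/4 = (¼)*(-6) = -3/2 ≈ -1.5000)
((-3*g)*b(3))*(-2) = ((-3*(-3/2))*(2*3))*(-2) = ((9/2)*6)*(-2) = 27*(-2) = -54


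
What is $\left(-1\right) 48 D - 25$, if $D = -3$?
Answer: $119$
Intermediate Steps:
$\left(-1\right) 48 D - 25 = \left(-1\right) 48 \left(-3\right) - 25 = \left(-48\right) \left(-3\right) - 25 = 144 - 25 = 119$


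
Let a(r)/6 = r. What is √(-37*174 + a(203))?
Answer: 6*I*√145 ≈ 72.25*I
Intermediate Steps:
a(r) = 6*r
√(-37*174 + a(203)) = √(-37*174 + 6*203) = √(-6438 + 1218) = √(-5220) = 6*I*√145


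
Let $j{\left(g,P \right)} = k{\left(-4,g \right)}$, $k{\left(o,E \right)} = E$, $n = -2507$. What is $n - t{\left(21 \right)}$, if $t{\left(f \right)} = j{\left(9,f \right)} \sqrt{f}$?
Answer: $-2507 - 9 \sqrt{21} \approx -2548.2$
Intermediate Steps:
$j{\left(g,P \right)} = g$
$t{\left(f \right)} = 9 \sqrt{f}$
$n - t{\left(21 \right)} = -2507 - 9 \sqrt{21}$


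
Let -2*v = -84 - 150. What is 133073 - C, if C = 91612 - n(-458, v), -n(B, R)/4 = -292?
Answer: 42629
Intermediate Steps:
v = 117 (v = -(-84 - 150)/2 = -½*(-234) = 117)
n(B, R) = 1168 (n(B, R) = -4*(-292) = 1168)
C = 90444 (C = 91612 - 1*1168 = 91612 - 1168 = 90444)
133073 - C = 133073 - 1*90444 = 133073 - 90444 = 42629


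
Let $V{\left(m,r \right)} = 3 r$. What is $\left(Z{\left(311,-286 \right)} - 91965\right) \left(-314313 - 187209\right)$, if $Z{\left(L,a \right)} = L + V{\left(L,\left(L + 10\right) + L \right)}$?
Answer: $45015611676$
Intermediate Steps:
$Z{\left(L,a \right)} = 30 + 7 L$ ($Z{\left(L,a \right)} = L + 3 \left(\left(L + 10\right) + L\right) = L + 3 \left(\left(10 + L\right) + L\right) = L + 3 \left(10 + 2 L\right) = L + \left(30 + 6 L\right) = 30 + 7 L$)
$\left(Z{\left(311,-286 \right)} - 91965\right) \left(-314313 - 187209\right) = \left(\left(30 + 7 \cdot 311\right) - 91965\right) \left(-314313 - 187209\right) = \left(\left(30 + 2177\right) - 91965\right) \left(-314313 - 187209\right) = \left(2207 - 91965\right) \left(-501522\right) = \left(-89758\right) \left(-501522\right) = 45015611676$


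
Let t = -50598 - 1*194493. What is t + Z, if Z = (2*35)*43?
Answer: -242081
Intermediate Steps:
t = -245091 (t = -50598 - 194493 = -245091)
Z = 3010 (Z = 70*43 = 3010)
t + Z = -245091 + 3010 = -242081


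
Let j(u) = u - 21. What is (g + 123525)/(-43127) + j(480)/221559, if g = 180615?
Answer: -22455052989/3185058331 ≈ -7.0501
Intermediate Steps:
j(u) = -21 + u
(g + 123525)/(-43127) + j(480)/221559 = (180615 + 123525)/(-43127) + (-21 + 480)/221559 = 304140*(-1/43127) + 459*(1/221559) = -304140/43127 + 153/73853 = -22455052989/3185058331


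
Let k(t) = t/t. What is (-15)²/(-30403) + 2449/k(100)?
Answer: 74456722/30403 ≈ 2449.0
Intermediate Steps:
k(t) = 1
(-15)²/(-30403) + 2449/k(100) = (-15)²/(-30403) + 2449/1 = 225*(-1/30403) + 2449*1 = -225/30403 + 2449 = 74456722/30403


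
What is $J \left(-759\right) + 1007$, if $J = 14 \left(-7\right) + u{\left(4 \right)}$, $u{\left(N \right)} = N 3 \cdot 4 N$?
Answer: $-70339$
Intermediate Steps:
$u{\left(N \right)} = 12 N^{2}$ ($u{\left(N \right)} = 3 N 4 N = 12 N^{2}$)
$J = 94$ ($J = 14 \left(-7\right) + 12 \cdot 4^{2} = -98 + 12 \cdot 16 = -98 + 192 = 94$)
$J \left(-759\right) + 1007 = 94 \left(-759\right) + 1007 = -71346 + 1007 = -70339$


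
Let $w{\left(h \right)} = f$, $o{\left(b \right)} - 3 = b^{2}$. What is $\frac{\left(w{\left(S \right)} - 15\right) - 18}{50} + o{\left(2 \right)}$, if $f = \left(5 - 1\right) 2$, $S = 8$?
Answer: $\frac{13}{2} \approx 6.5$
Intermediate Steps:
$o{\left(b \right)} = 3 + b^{2}$
$f = 8$ ($f = 4 \cdot 2 = 8$)
$w{\left(h \right)} = 8$
$\frac{\left(w{\left(S \right)} - 15\right) - 18}{50} + o{\left(2 \right)} = \frac{\left(8 - 15\right) - 18}{50} + \left(3 + 2^{2}\right) = \frac{-7 - 18}{50} + \left(3 + 4\right) = \frac{1}{50} \left(-25\right) + 7 = - \frac{1}{2} + 7 = \frac{13}{2}$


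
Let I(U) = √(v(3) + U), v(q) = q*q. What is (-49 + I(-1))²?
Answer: 2409 - 196*√2 ≈ 2131.8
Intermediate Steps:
v(q) = q²
I(U) = √(9 + U) (I(U) = √(3² + U) = √(9 + U))
(-49 + I(-1))² = (-49 + √(9 - 1))² = (-49 + √8)² = (-49 + 2*√2)²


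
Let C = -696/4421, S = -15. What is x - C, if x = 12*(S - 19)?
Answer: -1803072/4421 ≈ -407.84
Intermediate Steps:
x = -408 (x = 12*(-15 - 19) = 12*(-34) = -408)
C = -696/4421 (C = -696*1/4421 = -696/4421 ≈ -0.15743)
x - C = -408 - 1*(-696/4421) = -408 + 696/4421 = -1803072/4421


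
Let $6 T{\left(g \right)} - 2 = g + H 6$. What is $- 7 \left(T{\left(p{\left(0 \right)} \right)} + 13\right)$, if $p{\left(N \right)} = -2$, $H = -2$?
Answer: $-77$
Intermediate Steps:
$T{\left(g \right)} = - \frac{5}{3} + \frac{g}{6}$ ($T{\left(g \right)} = \frac{1}{3} + \frac{g - 12}{6} = \frac{1}{3} + \frac{-12 + g}{6} = \frac{1}{3} + \left(-2 + \frac{g}{6}\right) = - \frac{5}{3} + \frac{g}{6}$)
$- 7 \left(T{\left(p{\left(0 \right)} \right)} + 13\right) = - 7 \left(\left(- \frac{5}{3} + \frac{1}{6} \left(-2\right)\right) + 13\right) = - 7 \left(\left(- \frac{5}{3} - \frac{1}{3}\right) + 13\right) = - 7 \left(-2 + 13\right) = \left(-7\right) 11 = -77$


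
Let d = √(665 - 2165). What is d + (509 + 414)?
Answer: 923 + 10*I*√15 ≈ 923.0 + 38.73*I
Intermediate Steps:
d = 10*I*√15 (d = √(-1500) = 10*I*√15 ≈ 38.73*I)
d + (509 + 414) = 10*I*√15 + (509 + 414) = 10*I*√15 + 923 = 923 + 10*I*√15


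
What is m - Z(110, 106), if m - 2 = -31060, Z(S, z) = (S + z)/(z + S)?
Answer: -31059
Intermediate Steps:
Z(S, z) = 1 (Z(S, z) = (S + z)/(S + z) = 1)
m = -31058 (m = 2 - 31060 = -31058)
m - Z(110, 106) = -31058 - 1*1 = -31058 - 1 = -31059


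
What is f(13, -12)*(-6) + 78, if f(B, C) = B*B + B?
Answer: -1014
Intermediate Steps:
f(B, C) = B + B**2 (f(B, C) = B**2 + B = B + B**2)
f(13, -12)*(-6) + 78 = (13*(1 + 13))*(-6) + 78 = (13*14)*(-6) + 78 = 182*(-6) + 78 = -1092 + 78 = -1014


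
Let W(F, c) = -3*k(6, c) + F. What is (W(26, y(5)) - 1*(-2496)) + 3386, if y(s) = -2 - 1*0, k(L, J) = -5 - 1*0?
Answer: 5923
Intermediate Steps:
k(L, J) = -5 (k(L, J) = -5 + 0 = -5)
y(s) = -2 (y(s) = -2 + 0 = -2)
W(F, c) = 15 + F (W(F, c) = -3*(-5) + F = 15 + F)
(W(26, y(5)) - 1*(-2496)) + 3386 = ((15 + 26) - 1*(-2496)) + 3386 = (41 + 2496) + 3386 = 2537 + 3386 = 5923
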